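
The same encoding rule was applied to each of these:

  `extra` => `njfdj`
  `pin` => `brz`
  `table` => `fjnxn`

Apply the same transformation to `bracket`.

ndjownf

Two shifts are in play — +9 for a/e/i/o/u, +12 for every other letter.
For bracket: b(cons)+12=n, r(cons)+12=d, a(vowel)+9=j, c(cons)+12=o, k(cons)+12=w, e(vowel)+9=n, t(cons)+12=f.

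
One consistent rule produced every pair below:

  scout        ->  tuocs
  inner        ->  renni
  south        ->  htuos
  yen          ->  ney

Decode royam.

The output letters match the input read backwards: scout reversed is tuocs. The word is simply reversed.
Decoding royam: then reverse → mayor.

mayor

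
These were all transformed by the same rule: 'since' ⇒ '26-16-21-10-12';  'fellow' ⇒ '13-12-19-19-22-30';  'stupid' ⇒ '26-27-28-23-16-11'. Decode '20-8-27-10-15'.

match

s is letter #19 and maps to 26: an offset of 7. Letters become their 1-based position plus 7 (so a→8, b→9, …).
Reversing it on 20-8-27-10-15: 20→(20−7)÷1=13=m, 8→(8−7)÷1=1=a, 27→(27−7)÷1=20=t, 10→(10−7)÷1=3=c, 15→(15−7)÷1=8=h.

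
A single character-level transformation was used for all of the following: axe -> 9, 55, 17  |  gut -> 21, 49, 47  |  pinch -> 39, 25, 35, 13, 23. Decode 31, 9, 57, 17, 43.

layer

With a=1..z=26, the number is 2·pos + 7.
Undoing it on 31, 9, 57, 17, 43: 31→(31−7)÷2=12=l, 9→(9−7)÷2=1=a, 57→(57−7)÷2=25=y, 17→(17−7)÷2=5=e, 43→(43−7)÷2=18=r.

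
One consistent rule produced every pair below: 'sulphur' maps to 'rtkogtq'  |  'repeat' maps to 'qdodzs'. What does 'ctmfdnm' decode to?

dungeon

Compare letters: s→r is +25, u→t is +25, l→k is +25 — a constant shift. This is a Caesar cipher with shift 25.
Decoding ctmfdnm: c−25=d, t−25=u, m−25=n, f−25=g, d−25=e, n−25=o, m−25=n.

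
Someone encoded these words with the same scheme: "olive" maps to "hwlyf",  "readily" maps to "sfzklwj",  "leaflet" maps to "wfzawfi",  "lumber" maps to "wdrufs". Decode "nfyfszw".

several

Treating letters as 0–25, the rule is x ↦ 21x + 25 (mod 26).
Decoding nfyfszw: n(13)→5·(13−25)≡18=s; f(5)→5·(5−25)≡4=e; y(24)→5·(24−25)≡21=v; f(5)→5·(5−25)≡4=e; s(18)→5·(18−25)≡17=r; z(25)→5·(25−25)≡0=a; w(22)→5·(22−25)≡11=l (all mod 26).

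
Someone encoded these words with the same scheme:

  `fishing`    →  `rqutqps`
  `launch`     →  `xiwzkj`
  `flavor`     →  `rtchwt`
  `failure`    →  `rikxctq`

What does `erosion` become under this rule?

Shifts by position in fishing: pos 0: f→r (+12), pos 1: i→q (+8), pos 2: s→u (+2), pos 3: h→t (+12), pos 4: i→q (+8), pos 5: n→p (+2) — repeating every 3. A repeating key of period 3 is used — shifts +12, +8, +2 over and over.
On erosion: e+12=q, r+8=z, o+2=q, s+12=e, i+8=q, o+2=q, n+12=z.

qzqeqqz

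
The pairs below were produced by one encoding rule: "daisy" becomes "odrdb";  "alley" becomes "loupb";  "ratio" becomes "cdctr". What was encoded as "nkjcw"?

chart

Shifts by position in daisy: pos 0: d→o (+11), pos 1: a→d (+3), pos 2: i→r (+9), pos 3: s→d (+11), pos 4: y→b (+3) — repeating every 3. The shifts repeat in a cycle of length 3: positions 0,1,… shift by +11, +3, +9, then the pattern repeats.
Reversing it on nkjcw: n−11=c, k−3=h, j−9=a, c−11=r, w−3=t.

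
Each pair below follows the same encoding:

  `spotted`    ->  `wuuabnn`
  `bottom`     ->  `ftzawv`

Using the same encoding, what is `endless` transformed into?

isjsmbc

Each letter shifts forward by (position + 4), i.e. 4, 5, 6, … — the shift grows by one for each successive letter.
For endless: e+4=i, n+5=s, d+6=j, l+7=s, e+8=m, s+9=b, s+10=c.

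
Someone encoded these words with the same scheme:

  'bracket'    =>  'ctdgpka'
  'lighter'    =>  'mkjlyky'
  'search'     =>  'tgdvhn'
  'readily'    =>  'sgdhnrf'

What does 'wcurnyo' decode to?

varnish

In bracket: b→c is +1, r→t is +2, a→d is +3, c→g is +4 — the shift increases by 1 each position. The shift increases by 1 at each position, starting from +1: 1, 2, 3, ….
Reversing it on wcurnyo: w−1=v, c−2=a, u−3=r, r−4=n, n−5=i, y−6=s, o−7=h.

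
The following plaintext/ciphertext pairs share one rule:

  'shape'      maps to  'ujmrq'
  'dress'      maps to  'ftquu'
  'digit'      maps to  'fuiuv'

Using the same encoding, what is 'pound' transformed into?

The shift depends on letter class: consonant s→u is +2, but vowel a→m is +12. Vowels shift forward by 12 and consonants shift forward by 2.
On pound: p(cons)+2=r, o(vowel)+12=a, u(vowel)+12=g, n(cons)+2=p, d(cons)+2=f.

ragpf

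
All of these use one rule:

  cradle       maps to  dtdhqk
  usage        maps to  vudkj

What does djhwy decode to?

In cradle: c→d is +1, r→t is +2, a→d is +3, d→h is +4 — the shift increases by 1 each position. The shift increases by 1 at each position, starting from +1: 1, 2, 3, ….
Reversing it on djhwy: d−1=c, j−2=h, h−3=e, w−4=s, y−5=t.

chest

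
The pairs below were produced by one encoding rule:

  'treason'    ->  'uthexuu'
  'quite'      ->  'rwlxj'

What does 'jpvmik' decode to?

In treason: t→u is +1, r→t is +2, e→h is +3, a→e is +4 — the shift increases by 1 each position. Each letter shifts forward by (position + 1), i.e. 1, 2, 3, … — the shift grows by one for each successive letter.
Undoing it on jpvmik: j−1=i, p−2=n, v−3=s, m−4=i, i−5=d, k−6=e.

inside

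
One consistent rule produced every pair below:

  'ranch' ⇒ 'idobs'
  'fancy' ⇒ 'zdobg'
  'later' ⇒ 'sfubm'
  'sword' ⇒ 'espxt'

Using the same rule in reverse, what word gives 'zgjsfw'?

Two steps: reverse the string, then apply a Caesar shift of +1.
Decoding zgjsfw: shift back: z−1=y, g−1=f, j−1=i, s−1=r, f−1=e, w−1=v → yfirev; then reverse → verify.

verify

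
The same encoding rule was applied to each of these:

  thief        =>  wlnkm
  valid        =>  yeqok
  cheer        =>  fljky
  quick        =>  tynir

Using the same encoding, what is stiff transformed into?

vxnlm

Each letter shifts forward by (position + 3), i.e. 3, 4, 5, … — the shift grows by one for each successive letter.
Applying it to stiff: s+3=v, t+4=x, i+5=n, f+6=l, f+7=m.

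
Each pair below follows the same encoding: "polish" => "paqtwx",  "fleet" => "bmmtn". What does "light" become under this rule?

The output letters match the input read backwards, each shifted +8: polish reversed is hsilop. Read the word backwards and shift each letter +8.
For light: reverse → thgil; then shift: t+8=b, h+8=p, g+8=o, i+8=q, l+8=t.

bpoqt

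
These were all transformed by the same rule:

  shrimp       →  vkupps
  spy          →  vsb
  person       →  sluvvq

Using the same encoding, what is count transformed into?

fvbqw

The shift depends on letter class: consonant s→v is +3, but vowel i→p is +7. The rule splits by letter class: vowels +7, consonants +3.
On count: c(cons)+3=f, o(vowel)+7=v, u(vowel)+7=b, n(cons)+3=q, t(cons)+3=w.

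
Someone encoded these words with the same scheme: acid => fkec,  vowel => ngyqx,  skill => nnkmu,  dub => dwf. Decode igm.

keg

Two steps: reverse the string, then apply a Caesar shift of +2.
Reversing it on igm: shift back: i−2=g, g−2=e, m−2=k → gek; then reverse → keg.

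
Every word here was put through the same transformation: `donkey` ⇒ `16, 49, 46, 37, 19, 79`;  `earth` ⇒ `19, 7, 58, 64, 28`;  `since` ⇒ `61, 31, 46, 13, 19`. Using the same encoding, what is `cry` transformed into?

Each letter becomes 3×(its alphabet position, a=1..z=26) + 4.
On cry: c=3→13, r=18→58, y=25→79.

13, 58, 79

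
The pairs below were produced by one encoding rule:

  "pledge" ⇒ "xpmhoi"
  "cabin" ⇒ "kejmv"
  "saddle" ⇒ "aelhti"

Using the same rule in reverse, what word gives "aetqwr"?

salmon

Shifts by position in pledge: pos 0: p→x (+8), pos 1: l→p (+4), pos 2: e→m (+8), pos 3: d→h (+4) — repeating every 2. The shifts repeat in a cycle of length 2: positions 0,1,… shift by +8, +4, then the pattern repeats.
Undoing it on aetqwr: a−8=s, e−4=a, t−8=l, q−4=m, w−8=o, r−4=n.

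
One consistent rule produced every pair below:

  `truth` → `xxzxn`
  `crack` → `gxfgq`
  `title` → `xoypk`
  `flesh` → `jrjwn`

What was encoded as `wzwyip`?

A repeating key of period 3 is used — shifts +4, +6, +5 over and over.
Undoing it on wzwyip: w−4=s, z−6=t, w−5=r, y−4=u, i−6=c, p−5=k.

struck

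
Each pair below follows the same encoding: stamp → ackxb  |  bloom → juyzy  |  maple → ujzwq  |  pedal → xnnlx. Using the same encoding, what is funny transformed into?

In stamp: s→a is +8, t→c is +9, a→k is +10, m→x is +11 — the shift increases by 1 each position. Letter i (0-indexed) is shifted by i+8, so successive shifts are 8, 9, 10, ….
For funny: f+8=n, u+9=d, n+10=x, n+11=y, y+12=k.

ndxyk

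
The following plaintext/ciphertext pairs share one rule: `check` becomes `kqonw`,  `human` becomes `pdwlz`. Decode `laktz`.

In check: c→k is +8, h→q is +9, e→o is +10, c→n is +11 — the shift increases by 1 each position. Letter i (0-indexed) is shifted by i+8, so successive shifts are 8, 9, 10, ….
Decoding laktz: l−8=d, a−9=r, k−10=a, t−11=i, z−12=n.

drain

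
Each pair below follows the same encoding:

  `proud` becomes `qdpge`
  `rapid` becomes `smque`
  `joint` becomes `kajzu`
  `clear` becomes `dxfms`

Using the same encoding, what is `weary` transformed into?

xqbdz

Shifts by position in proud: pos 0: p→q (+1), pos 1: r→d (+12), pos 2: o→p (+1), pos 3: u→g (+12) — repeating every 2. The shifts repeat in a cycle of length 2: positions 0,1,… shift by +1, +12, then the pattern repeats.
On weary: w+1=x, e+12=q, a+1=b, r+12=d, y+1=z.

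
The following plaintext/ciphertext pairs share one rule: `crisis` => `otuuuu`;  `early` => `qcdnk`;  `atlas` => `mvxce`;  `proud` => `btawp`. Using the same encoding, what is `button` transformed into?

nwfvap

Shifts by position in crisis: pos 0: c→o (+12), pos 1: r→t (+2), pos 2: i→u (+12), pos 3: s→u (+2) — repeating every 2. The shifts repeat in a cycle of length 2: positions 0,1,… shift by +12, +2, then the pattern repeats.
Applying it to button: b+12=n, u+2=w, t+12=f, t+2=v, o+12=a, n+2=p.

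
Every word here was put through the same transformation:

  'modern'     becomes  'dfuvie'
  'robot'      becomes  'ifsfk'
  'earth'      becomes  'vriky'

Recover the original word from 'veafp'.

Compare letters: m→d is +17, o→f is +17, d→u is +17 — a constant shift. This is a Caesar cipher with shift 17.
Reversing it on veafp: v−17=e, e−17=n, a−17=j, f−17=o, p−17=y.

enjoy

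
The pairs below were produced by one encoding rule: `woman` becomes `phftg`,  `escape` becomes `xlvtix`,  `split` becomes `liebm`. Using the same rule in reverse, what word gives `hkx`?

This is a Caesar cipher with shift 19.
Reversing it on hkx: h−19=o, k−19=r, x−19=e.

ore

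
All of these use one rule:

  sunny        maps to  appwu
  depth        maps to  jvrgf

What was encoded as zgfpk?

Read the word backwards and shift each letter +2.
Reversing it on zgfpk: shift back: z−2=x, g−2=e, f−2=d, p−2=n, k−2=i → xedni; then reverse → index.

index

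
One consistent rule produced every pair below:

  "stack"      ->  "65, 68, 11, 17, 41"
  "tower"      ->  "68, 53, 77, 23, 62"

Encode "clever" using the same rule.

17, 44, 23, 74, 23, 62

s(#19)→65 and t(#20)→68: differences scale by 3, so n = 3·pos + 8. With a=1..z=26, the number is 3·pos + 8.
For clever: c=3→17, l=12→44, e=5→23, v=22→74, e=5→23, r=18→62.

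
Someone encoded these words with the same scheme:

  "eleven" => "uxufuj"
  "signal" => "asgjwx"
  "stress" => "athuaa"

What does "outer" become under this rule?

cmtuh

e(4)→u(20) and l(11)→x(23) fit y≡19x+22 (mod 26); the inverse of 19 mod 26 is 11. Each letter's alphabet position (a=0..z=25) is mapped through 19·x+22 mod 26 — an affine cipher.
For outer: o(14)→19·14+22≡2=c; u(20)→19·20+22≡12=m; t(19)→19·19+22≡19=t; e(4)→19·4+22≡20=u; r(17)→19·17+22≡7=h (all mod 26).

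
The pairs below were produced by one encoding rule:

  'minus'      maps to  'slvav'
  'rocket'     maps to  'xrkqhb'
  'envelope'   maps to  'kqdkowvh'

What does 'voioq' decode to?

Shifts by position in minus: pos 0: m→s (+6), pos 1: i→l (+3), pos 2: n→v (+8), pos 3: u→a (+6), pos 4: s→v (+3) — repeating every 3. A repeating key of period 3 is used — shifts +6, +3, +8 over and over.
Decoding voioq: v−6=p, o−3=l, i−8=a, o−6=i, q−3=n.

plain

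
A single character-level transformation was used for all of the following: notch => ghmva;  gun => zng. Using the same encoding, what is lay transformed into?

etr

Compare letters: n→g is +19, o→h is +19, t→m is +19 — a constant shift. Every letter moves 19 places later in the alphabet, wrapping around z→a.
For lay: l+19=e, a+19=t, y+19=r.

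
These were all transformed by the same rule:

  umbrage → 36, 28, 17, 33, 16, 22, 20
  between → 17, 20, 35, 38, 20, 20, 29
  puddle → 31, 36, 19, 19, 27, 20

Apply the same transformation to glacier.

22, 27, 16, 18, 24, 20, 33

Each letter is replaced by its alphabet position (a=1..z=26) + 15.
On glacier: g=7→22, l=12→27, a=1→16, c=3→18, i=9→24, e=5→20, r=18→33.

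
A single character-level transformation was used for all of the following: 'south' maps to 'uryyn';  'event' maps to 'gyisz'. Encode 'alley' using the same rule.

copje

In south: s→u is +2, o→r is +3, u→y is +4, t→y is +5 — the shift increases by 1 each position. The shift increases by 1 at each position, starting from +2: 2, 3, 4, ….
On alley: a+2=c, l+3=o, l+4=p, e+5=j, y+6=e.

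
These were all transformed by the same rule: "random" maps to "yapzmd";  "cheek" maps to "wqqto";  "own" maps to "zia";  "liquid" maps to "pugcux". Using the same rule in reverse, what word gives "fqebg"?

upset

The output letters match the input read backwards, each shifted +12: random reversed is modnar. Read the word backwards and shift each letter +12.
Reversing it on fqebg: shift back: f−12=t, q−12=e, e−12=s, b−12=p, g−12=u → tespu; then reverse → upset.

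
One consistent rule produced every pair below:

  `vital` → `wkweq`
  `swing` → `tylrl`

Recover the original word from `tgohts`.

seldom

In vital: v→w is +1, i→k is +2, t→w is +3, a→e is +4 — the shift increases by 1 each position. Each letter shifts forward by (position + 1), i.e. 1, 2, 3, … — the shift grows by one for each successive letter.
Decoding tgohts: t−1=s, g−2=e, o−3=l, h−4=d, t−5=o, s−6=m.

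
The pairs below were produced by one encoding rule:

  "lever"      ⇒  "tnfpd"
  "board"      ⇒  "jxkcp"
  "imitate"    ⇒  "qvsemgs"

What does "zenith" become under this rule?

Letter i (0-indexed) is shifted by i+8, so successive shifts are 8, 9, 10, ….
For zenith: z+8=h, e+9=n, n+10=x, i+11=t, t+12=f, h+13=u.

hnxtfu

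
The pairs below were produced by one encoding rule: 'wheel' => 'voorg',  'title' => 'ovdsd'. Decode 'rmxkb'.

ranch

The word is reversed, then every letter is shifted forward by 10.
Decoding rmxkb: shift back: r−10=h, m−10=c, x−10=n, k−10=a, b−10=r → hcnar; then reverse → ranch.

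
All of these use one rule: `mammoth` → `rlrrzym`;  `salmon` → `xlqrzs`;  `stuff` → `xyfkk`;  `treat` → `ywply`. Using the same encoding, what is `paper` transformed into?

ulupw

Vowels shift forward by 11 and consonants shift forward by 5.
For paper: p(cons)+5=u, a(vowel)+11=l, p(cons)+5=u, e(vowel)+11=p, r(cons)+5=w.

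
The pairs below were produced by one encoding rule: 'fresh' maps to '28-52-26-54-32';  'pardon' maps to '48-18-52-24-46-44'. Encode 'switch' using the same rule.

f(#6)→28 and r(#18)→52: differences scale by 2, so n = 2·pos + 16. Each letter becomes 2×(its alphabet position, a=1..z=26) + 16.
Applying it to switch: s=19→54, w=23→62, i=9→34, t=20→56, c=3→22, h=8→32.

54-62-34-56-22-32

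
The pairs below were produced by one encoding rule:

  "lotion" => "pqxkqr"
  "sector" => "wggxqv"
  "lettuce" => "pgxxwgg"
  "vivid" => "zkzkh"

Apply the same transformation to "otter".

The shift depends on letter class: consonant l→p is +4, but vowel o→q is +2. Two shifts are in play — +2 for a/e/i/o/u, +4 for every other letter.
On otter: o(vowel)+2=q, t(cons)+4=x, t(cons)+4=x, e(vowel)+2=g, r(cons)+4=v.

qxxgv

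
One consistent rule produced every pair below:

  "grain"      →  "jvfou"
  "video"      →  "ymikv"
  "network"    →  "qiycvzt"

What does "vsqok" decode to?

solid

In grain: g→j is +3, r→v is +4, a→f is +5, i→o is +6 — the shift increases by 1 each position. Letter i (0-indexed) is shifted by i+3, so successive shifts are 3, 4, 5, ….
Reversing it on vsqok: v−3=s, s−4=o, q−5=l, o−6=i, k−7=d.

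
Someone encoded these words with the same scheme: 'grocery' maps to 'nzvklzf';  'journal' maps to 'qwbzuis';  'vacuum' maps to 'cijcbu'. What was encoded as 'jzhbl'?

A repeating key of period 2 is used — shifts +7, +8 over and over.
Decoding jzhbl: j−7=c, z−8=r, h−7=a, b−8=t, l−7=e.

crate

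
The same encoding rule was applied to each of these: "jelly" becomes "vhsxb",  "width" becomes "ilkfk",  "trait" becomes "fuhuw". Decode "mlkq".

The shifts repeat in a cycle of length 3: positions 0,1,… shift by +12, +3, +7, then the pattern repeats.
Decoding mlkq: m−12=a, l−3=i, k−7=d, q−12=e.

aide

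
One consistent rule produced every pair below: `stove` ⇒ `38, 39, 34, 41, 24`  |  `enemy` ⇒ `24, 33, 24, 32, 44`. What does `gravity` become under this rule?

26, 37, 20, 41, 28, 39, 44

The number is (letter's place in the alphabet, a=1) + 19.
Applying it to gravity: g=7→26, r=18→37, a=1→20, v=22→41, i=9→28, t=20→39, y=25→44.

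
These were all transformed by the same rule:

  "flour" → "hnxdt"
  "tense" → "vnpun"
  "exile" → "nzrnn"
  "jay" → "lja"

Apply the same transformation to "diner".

frpnt

The shift depends on letter class: consonant f→h is +2, but vowel o→x is +9. Vowels shift forward by 9 and consonants shift forward by 2.
For diner: d(cons)+2=f, i(vowel)+9=r, n(cons)+2=p, e(vowel)+9=n, r(cons)+2=t.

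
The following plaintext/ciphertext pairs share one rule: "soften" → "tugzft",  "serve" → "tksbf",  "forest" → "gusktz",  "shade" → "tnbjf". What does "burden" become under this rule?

The shifts repeat in a cycle of length 2: positions 0,1,… shift by +1, +6, then the pattern repeats.
For burden: b+1=c, u+6=a, r+1=s, d+6=j, e+1=f, n+6=t.

casjft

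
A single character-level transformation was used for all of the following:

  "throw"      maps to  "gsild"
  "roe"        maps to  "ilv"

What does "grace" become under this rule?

This is the alphabet-reversal cipher (Atbash): a becomes z, b becomes y, etc.
Applying it to grace: g↔t, r↔i, a↔z, c↔x, e↔v.

tizxv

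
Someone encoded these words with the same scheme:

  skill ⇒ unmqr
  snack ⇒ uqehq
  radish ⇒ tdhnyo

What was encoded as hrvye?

forty

In skill: s→u is +2, k→n is +3, i→m is +4, l→q is +5 — the shift increases by 1 each position. The shift increases by 1 at each position, starting from +2: 2, 3, 4, ….
Reversing it on hrvye: h−2=f, r−3=o, v−4=r, y−5=t, e−6=y.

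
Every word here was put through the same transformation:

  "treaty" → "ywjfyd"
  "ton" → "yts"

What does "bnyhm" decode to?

This is a Caesar cipher with shift 5.
Reversing it on bnyhm: b−5=w, n−5=i, y−5=t, h−5=c, m−5=h.

witch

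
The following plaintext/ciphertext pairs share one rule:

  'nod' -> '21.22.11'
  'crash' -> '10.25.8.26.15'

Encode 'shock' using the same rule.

n is letter #14 and maps to 21: an offset of 7. Each letter is replaced by its alphabet position (a=1..z=26) + 7.
For shock: s=19→26, h=8→15, o=15→22, c=3→10, k=11→18.

26.15.22.10.18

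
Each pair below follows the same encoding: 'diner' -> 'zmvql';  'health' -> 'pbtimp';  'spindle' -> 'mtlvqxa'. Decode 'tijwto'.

Two steps: reverse the string, then apply a Caesar shift of +8.
Undoing it on tijwto: shift back: t−8=l, i−8=a, j−8=b, w−8=o, t−8=l, o−8=g → labolg; then reverse → global.

global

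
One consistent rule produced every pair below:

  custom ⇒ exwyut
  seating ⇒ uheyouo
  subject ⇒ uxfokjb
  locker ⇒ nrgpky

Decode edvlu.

cargo

In custom: c→e is +2, u→x is +3, s→w is +4, t→y is +5 — the shift increases by 1 each position. Letter i (0-indexed) is shifted by i+2, so successive shifts are 2, 3, 4, ….
Reversing it on edvlu: e−2=c, d−3=a, v−4=r, l−5=g, u−6=o.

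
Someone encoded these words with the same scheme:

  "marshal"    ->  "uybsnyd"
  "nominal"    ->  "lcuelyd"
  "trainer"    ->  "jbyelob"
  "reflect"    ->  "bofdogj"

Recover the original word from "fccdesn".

m(12)→u(20) and a(0)→y(24) fit y≡17x+24 (mod 26); the inverse of 17 mod 26 is 23. This is an affine cipher: with a=0,…,z=25, each position x becomes (17x+24) mod 26.
Reversing it on fccdesn: f(5)→23·(5−24)≡5=f; c(2)→23·(2−24)≡14=o; c(2)→23·(2−24)≡14=o; d(3)→23·(3−24)≡11=l; e(4)→23·(4−24)≡8=i; s(18)→23·(18−24)≡18=s; n(13)→23·(13−24)≡7=h (all mod 26).

foolish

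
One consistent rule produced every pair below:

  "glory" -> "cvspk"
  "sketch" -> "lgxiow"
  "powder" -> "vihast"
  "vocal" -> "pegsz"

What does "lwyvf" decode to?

brush

The output letters match the input read backwards, each shifted +4: glory reversed is yrolg. The word is reversed, then every letter is shifted forward by 4.
Reversing it on lwyvf: shift back: l−4=h, w−4=s, y−4=u, v−4=r, f−4=b → hsurb; then reverse → brush.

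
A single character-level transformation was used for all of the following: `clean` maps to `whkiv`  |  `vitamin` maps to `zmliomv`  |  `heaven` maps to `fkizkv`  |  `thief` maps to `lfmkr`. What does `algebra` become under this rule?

c(2)→w(22) and l(11)→h(7) fit y≡7x+8 (mod 26); the inverse of 7 mod 26 is 15. This is an affine cipher: with a=0,…,z=25, each position x becomes (7x+8) mod 26.
On algebra: a(0)→7·0+8≡8=i; l(11)→7·11+8≡7=h; g(6)→7·6+8≡24=y; e(4)→7·4+8≡10=k; b(1)→7·1+8≡15=p; r(17)→7·17+8≡23=x; a(0)→7·0+8≡8=i (all mod 26).

ihykpxi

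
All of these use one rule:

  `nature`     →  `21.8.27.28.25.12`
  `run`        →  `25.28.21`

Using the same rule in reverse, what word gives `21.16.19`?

n is letter #14 and maps to 21: an offset of 7. The number is (letter's place in the alphabet, a=1) + 7.
Decoding 21.16.19: 21→(21−7)÷1=14=n, 16→(16−7)÷1=9=i, 19→(19−7)÷1=12=l.

nil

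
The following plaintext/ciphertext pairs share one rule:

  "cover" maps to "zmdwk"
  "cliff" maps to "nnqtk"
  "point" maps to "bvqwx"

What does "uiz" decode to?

ram

Two steps: reverse the string, then apply a Caesar shift of +8.
Reversing it on uiz: shift back: u−8=m, i−8=a, z−8=r → mar; then reverse → ram.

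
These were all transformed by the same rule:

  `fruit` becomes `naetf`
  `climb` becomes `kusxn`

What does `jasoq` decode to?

bride

Each letter shifts forward by (position + 8), i.e. 8, 9, 10, … — the shift grows by one for each successive letter.
Decoding jasoq: j−8=b, a−9=r, s−10=i, o−11=d, q−12=e.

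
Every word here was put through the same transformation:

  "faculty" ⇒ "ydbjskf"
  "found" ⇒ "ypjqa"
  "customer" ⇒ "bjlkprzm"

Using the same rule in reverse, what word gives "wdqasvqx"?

handling

Each letter's alphabet position (a=0..z=25) is mapped through 25·x+3 mod 26 — an affine cipher.
Undoing it on wdqasvqx: w(22)→25·(22−3)≡7=h; d(3)→25·(3−3)≡0=a; q(16)→25·(16−3)≡13=n; a(0)→25·(0−3)≡3=d; s(18)→25·(18−3)≡11=l; v(21)→25·(21−3)≡8=i; q(16)→25·(16−3)≡13=n; x(23)→25·(23−3)≡6=g (all mod 26).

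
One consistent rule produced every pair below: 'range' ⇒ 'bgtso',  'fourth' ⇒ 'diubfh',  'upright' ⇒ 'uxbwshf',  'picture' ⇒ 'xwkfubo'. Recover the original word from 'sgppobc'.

r(17)→b(1) and a(0)→g(6) fit y≡15x+6 (mod 26); the inverse of 15 mod 26 is 7. Each letter's alphabet position (a=0..z=25) is mapped through 15·x+6 mod 26 — an affine cipher.
Reversing it on sgppobc: s(18)→7·(18−6)≡6=g; g(6)→7·(6−6)≡0=a; p(15)→7·(15−6)≡11=l; p(15)→7·(15−6)≡11=l; o(14)→7·(14−6)≡4=e; b(1)→7·(1−6)≡17=r; c(2)→7·(2−6)≡24=y (all mod 26).

gallery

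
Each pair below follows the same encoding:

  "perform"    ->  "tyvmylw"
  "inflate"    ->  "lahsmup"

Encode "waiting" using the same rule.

The output letters match the input read backwards, each shifted +7: perform reversed is mrofrep. Two steps: reverse the string, then apply a Caesar shift of +7.
On waiting: reverse → gnitiaw; then shift: g+7=n, n+7=u, i+7=p, t+7=a, i+7=p, a+7=h, w+7=d.

nupaphd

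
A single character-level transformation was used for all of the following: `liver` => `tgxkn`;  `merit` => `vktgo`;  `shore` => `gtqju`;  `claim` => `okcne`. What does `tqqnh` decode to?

The output letters match the input read backwards, each shifted +2: liver reversed is revil. Two steps: reverse the string, then apply a Caesar shift of +2.
Decoding tqqnh: shift back: t−2=r, q−2=o, q−2=o, n−2=l, h−2=f → roolf; then reverse → floor.

floor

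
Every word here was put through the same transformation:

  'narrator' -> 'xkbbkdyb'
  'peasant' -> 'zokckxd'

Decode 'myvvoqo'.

Compare letters: n→x is +10, a→k is +10, r→b is +10 — a constant shift. It's a constant shift of +10 (ROT10).
Undoing it on myvvoqo: m−10=c, y−10=o, v−10=l, v−10=l, o−10=e, q−10=g, o−10=e.

college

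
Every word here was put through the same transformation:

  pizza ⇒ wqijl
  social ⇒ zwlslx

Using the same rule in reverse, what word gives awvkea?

In pizza: p→w is +7, i→q is +8, z→i is +9, z→j is +10 — the shift increases by 1 each position. Each letter shifts forward by (position + 7), i.e. 7, 8, 9, … — the shift grows by one for each successive letter.
Undoing it on awvkea: a−7=t, w−8=o, v−9=m, k−10=a, e−11=t, a−12=o.

tomato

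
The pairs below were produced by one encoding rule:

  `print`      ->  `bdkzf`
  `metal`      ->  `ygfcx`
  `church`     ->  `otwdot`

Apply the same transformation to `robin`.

dqnkz

The shift depends on letter class: consonant p→b is +12, but vowel i→k is +2. Two shifts are in play — +2 for a/e/i/o/u, +12 for every other letter.
On robin: r(cons)+12=d, o(vowel)+2=q, b(cons)+12=n, i(vowel)+2=k, n(cons)+12=z.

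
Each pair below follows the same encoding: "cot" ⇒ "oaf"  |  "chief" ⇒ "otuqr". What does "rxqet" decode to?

flesh

Compare letters: c→o is +12, o→a is +12, t→f is +12 — a constant shift. It's a constant shift of +12 (ROT12).
Decoding rxqet: r−12=f, x−12=l, q−12=e, e−12=s, t−12=h.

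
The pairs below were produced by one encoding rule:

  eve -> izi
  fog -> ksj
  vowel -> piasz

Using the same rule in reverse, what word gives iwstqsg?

compose

The output letters match the input read backwards, each shifted +4: eve reversed is eve. Two steps: reverse the string, then apply a Caesar shift of +4.
Reversing it on iwstqsg: shift back: i−4=e, w−4=s, s−4=o, t−4=p, q−4=m, s−4=o, g−4=c → esopmoc; then reverse → compose.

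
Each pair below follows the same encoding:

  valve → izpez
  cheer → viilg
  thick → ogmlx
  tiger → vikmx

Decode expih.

delta

The output letters match the input read backwards, each shifted +4: valve reversed is evlav. The word is reversed, then every letter is shifted forward by 4.
Decoding expih: shift back: e−4=a, x−4=t, p−4=l, i−4=e, h−4=d → atled; then reverse → delta.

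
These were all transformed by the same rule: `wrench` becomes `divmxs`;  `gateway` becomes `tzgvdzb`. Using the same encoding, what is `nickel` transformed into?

Each pair mirrors across the alphabet (w↔d, r↔i, e↔v): positions sum to 25. Each letter is replaced by its mirror in the alphabet: a↔z, b↔y, c↔x, and so on (the Atbash cipher).
For nickel: n↔m, i↔r, c↔x, k↔p, e↔v, l↔o.

mrxpvo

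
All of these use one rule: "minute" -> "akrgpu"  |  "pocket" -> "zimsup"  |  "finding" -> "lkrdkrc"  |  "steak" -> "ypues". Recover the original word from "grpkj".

until

m(12)→a(0) and i(8)→k(10) fit y≡17x+4 (mod 26); the inverse of 17 mod 26 is 23. Each letter's alphabet position (a=0..z=25) is mapped through 17·x+4 mod 26 — an affine cipher.
Undoing it on grpkj: g(6)→23·(6−4)≡20=u; r(17)→23·(17−4)≡13=n; p(15)→23·(15−4)≡19=t; k(10)→23·(10−4)≡8=i; j(9)→23·(9−4)≡11=l (all mod 26).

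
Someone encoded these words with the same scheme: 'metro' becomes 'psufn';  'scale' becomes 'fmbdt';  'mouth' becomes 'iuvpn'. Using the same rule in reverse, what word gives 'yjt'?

Two steps: reverse the string, then apply a Caesar shift of +1.
Decoding yjt: shift back: y−1=x, j−1=i, t−1=s → xis; then reverse → six.

six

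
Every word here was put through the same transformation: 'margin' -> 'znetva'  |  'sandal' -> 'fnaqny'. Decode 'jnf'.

It's a constant shift of +13 (ROT13).
Decoding jnf: j−13=w, n−13=a, f−13=s.

was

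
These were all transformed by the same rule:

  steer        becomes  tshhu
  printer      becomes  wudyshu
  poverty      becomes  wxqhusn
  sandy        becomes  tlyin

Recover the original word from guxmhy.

frozen

s(18)→t(19) and t(19)→s(18) fit y≡25x+11 (mod 26); the inverse of 25 mod 26 is 25. Treating letters as 0–25, the rule is x ↦ 25x + 11 (mod 26).
Reversing it on guxmhy: g(6)→25·(6−11)≡5=f; u(20)→25·(20−11)≡17=r; x(23)→25·(23−11)≡14=o; m(12)→25·(12−11)≡25=z; h(7)→25·(7−11)≡4=e; y(24)→25·(24−11)≡13=n (all mod 26).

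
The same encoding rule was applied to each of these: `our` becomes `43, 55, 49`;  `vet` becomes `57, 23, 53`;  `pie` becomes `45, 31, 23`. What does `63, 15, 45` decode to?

yap

Each letter becomes 2×(its alphabet position, a=1..z=26) + 13.
Undoing it on 63, 15, 45: 63→(63−13)÷2=25=y, 15→(15−13)÷2=1=a, 45→(45−13)÷2=16=p.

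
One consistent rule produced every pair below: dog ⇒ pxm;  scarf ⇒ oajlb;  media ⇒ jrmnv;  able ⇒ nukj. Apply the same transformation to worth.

The output letters match the input read backwards, each shifted +9: dog reversed is god. Read the word backwards and shift each letter +9.
Applying it to worth: reverse → htrow; then shift: h+9=q, t+9=c, r+9=a, o+9=x, w+9=f.

qcaxf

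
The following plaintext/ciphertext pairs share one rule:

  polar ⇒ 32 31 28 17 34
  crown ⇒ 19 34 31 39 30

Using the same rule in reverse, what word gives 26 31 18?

p is letter #16 and maps to 32: an offset of 16. Each letter is replaced by its alphabet position (a=1..z=26) + 16.
Undoing it on 26 31 18: 26→(26−16)÷1=10=j, 31→(31−16)÷1=15=o, 18→(18−16)÷1=2=b.

job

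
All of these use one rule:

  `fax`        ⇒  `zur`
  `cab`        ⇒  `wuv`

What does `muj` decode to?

Compare letters: f→z is +20, a→u is +20, x→r is +20 — a constant shift. It's a constant shift of +20 (ROT20).
Decoding muj: m−20=s, u−20=a, j−20=p.

sap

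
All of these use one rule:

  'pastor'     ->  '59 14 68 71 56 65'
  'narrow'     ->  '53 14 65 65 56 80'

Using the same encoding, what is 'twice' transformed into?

p(#16)→59 and a(#1)→14: differences scale by 3, so n = 3·pos + 11. Each letter becomes 3×(its alphabet position, a=1..z=26) + 11.
For twice: t=20→71, w=23→80, i=9→38, c=3→20, e=5→26.

71 80 38 20 26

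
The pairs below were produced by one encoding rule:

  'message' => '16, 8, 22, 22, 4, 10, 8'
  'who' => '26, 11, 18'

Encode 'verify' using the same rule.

25, 8, 21, 12, 9, 28

m is letter #13 and maps to 16: an offset of 3. The number is (letter's place in the alphabet, a=1) + 3.
For verify: v=22→25, e=5→8, r=18→21, i=9→12, f=6→9, y=25→28.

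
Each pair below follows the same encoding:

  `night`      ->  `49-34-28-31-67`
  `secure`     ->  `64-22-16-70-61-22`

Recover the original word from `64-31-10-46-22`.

n(#14)→49 and i(#9)→34: differences scale by 3, so n = 3·pos + 7. With a=1..z=26, the number is 3·pos + 7.
Reversing it on 64-31-10-46-22: 64→(64−7)÷3=19=s, 31→(31−7)÷3=8=h, 10→(10−7)÷3=1=a, 46→(46−7)÷3=13=m, 22→(22−7)÷3=5=e.

shame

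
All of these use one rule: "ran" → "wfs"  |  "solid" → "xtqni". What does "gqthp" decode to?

Compare letters: r→w is +5, a→f is +5, n→s is +5 — a constant shift. This is a Caesar cipher with shift 5.
Undoing it on gqthp: g−5=b, q−5=l, t−5=o, h−5=c, p−5=k.

block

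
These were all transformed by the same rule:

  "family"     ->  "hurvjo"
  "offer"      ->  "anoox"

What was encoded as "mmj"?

add

Read the word backwards and shift each letter +9.
Undoing it on mmj: shift back: m−9=d, m−9=d, j−9=a → dda; then reverse → add.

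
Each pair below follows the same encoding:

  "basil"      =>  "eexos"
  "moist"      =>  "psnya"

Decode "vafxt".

swarm

The shift increases by 1 at each position, starting from +3: 3, 4, 5, ….
Undoing it on vafxt: v−3=s, a−4=w, f−5=a, x−6=r, t−7=m.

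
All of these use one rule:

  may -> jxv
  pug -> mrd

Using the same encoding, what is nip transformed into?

Each letter is shifted forward by 23 in the alphabet (a Caesar shift of +23).
Applying it to nip: n+23=k, i+23=f, p+23=m.

kfm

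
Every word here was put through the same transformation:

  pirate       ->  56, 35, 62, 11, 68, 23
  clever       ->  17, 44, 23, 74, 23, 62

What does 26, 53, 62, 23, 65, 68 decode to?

p(#16)→56 and i(#9)→35: differences scale by 3, so n = 3·pos + 8. Each letter becomes 3×(its alphabet position, a=1..z=26) + 8.
Reversing it on 26, 53, 62, 23, 65, 68: 26→(26−8)÷3=6=f, 53→(53−8)÷3=15=o, 62→(62−8)÷3=18=r, 23→(23−8)÷3=5=e, 65→(65−8)÷3=19=s, 68→(68−8)÷3=20=t.

forest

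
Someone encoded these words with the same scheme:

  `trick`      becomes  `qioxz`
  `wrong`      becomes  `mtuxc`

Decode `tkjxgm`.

garden

The output letters match the input read backwards, each shifted +6: trick reversed is kcirt. Read the word backwards and shift each letter +6.
Reversing it on tkjxgm: shift back: t−6=n, k−6=e, j−6=d, x−6=r, g−6=a, m−6=g → nedrag; then reverse → garden.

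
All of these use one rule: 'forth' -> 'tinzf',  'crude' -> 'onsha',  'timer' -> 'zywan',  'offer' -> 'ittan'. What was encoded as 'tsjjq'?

f(5)→t(19) and o(14)→i(8) fit y≡19x+2 (mod 26); the inverse of 19 mod 26 is 11. Treating letters as 0–25, the rule is x ↦ 19x + 2 (mod 26).
Undoing it on tsjjq: t(19)→11·(19−2)≡5=f; s(18)→11·(18−2)≡20=u; j(9)→11·(9−2)≡25=z; j(9)→11·(9−2)≡25=z; q(16)→11·(16−2)≡24=y (all mod 26).

fuzzy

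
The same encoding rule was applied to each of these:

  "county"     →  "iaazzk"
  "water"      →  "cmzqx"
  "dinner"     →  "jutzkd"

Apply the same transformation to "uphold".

abnarp

Shifts by position in county: pos 0: c→i (+6), pos 1: o→a (+12), pos 2: u→a (+6), pos 3: n→z (+12) — repeating every 2. The shifts repeat in a cycle of length 2: positions 0,1,… shift by +6, +12, then the pattern repeats.
For uphold: u+6=a, p+12=b, h+6=n, o+12=a, l+6=r, d+12=p.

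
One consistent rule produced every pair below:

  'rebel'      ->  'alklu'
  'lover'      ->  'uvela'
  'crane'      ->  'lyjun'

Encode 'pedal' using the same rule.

ylmhu

Shifts by position in rebel: pos 0: r→a (+9), pos 1: e→l (+7), pos 2: b→k (+9), pos 3: e→l (+7) — repeating every 2. It's a Vigenère-style cipher with numeric key [9,7]: position i shifts by key[i mod 2].
Applying it to pedal: p+9=y, e+7=l, d+9=m, a+7=h, l+9=u.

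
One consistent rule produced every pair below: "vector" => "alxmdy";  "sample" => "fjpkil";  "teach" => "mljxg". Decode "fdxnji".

social

Treating letters as 0–25, the rule is x ↦ 7x + 9 (mod 26).
Decoding fdxnji: f(5)→15·(5−9)≡18=s; d(3)→15·(3−9)≡14=o; x(23)→15·(23−9)≡2=c; n(13)→15·(13−9)≡8=i; j(9)→15·(9−9)≡0=a; i(8)→15·(8−9)≡11=l (all mod 26).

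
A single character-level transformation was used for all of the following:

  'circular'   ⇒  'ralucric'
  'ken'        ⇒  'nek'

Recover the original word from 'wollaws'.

swallow

The output letters match the input read backwards: circular reversed is ralucric. The word is simply reversed.
Reversing it on wollaws: then reverse → swallow.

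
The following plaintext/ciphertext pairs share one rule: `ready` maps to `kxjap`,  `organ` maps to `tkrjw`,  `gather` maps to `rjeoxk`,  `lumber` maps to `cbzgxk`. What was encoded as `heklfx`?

r(17)→k(10) and e(4)→x(23) fit y≡23x+9 (mod 26); the inverse of 23 mod 26 is 17. This is an affine cipher: with a=0,…,z=25, each position x becomes (23x+9) mod 26.
Undoing it on heklfx: h(7)→17·(7−9)≡18=s; e(4)→17·(4−9)≡19=t; k(10)→17·(10−9)≡17=r; l(11)→17·(11−9)≡8=i; f(5)→17·(5−9)≡10=k; x(23)→17·(23−9)≡4=e (all mod 26).

strike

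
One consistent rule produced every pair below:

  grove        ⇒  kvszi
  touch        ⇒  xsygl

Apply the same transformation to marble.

qevfpi

Compare letters: g→k is +4, r→v is +4, o→s is +4 — a constant shift. Each letter is shifted forward by 4 in the alphabet (a Caesar shift of +4).
On marble: m+4=q, a+4=e, r+4=v, b+4=f, l+4=p, e+4=i.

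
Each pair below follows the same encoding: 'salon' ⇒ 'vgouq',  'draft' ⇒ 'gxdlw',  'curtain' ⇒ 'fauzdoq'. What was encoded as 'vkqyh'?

sense

Shifts by position in salon: pos 0: s→v (+3), pos 1: a→g (+6), pos 2: l→o (+3), pos 3: o→u (+6) — repeating every 2. It's a Vigenère-style cipher with numeric key [3,6]: position i shifts by key[i mod 2].
Decoding vkqyh: v−3=s, k−6=e, q−3=n, y−6=s, h−3=e.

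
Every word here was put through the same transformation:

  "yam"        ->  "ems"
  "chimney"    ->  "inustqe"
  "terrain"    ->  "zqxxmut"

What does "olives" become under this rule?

Vowels shift forward by 12 and consonants shift forward by 6.
Applying it to olives: o(vowel)+12=a, l(cons)+6=r, i(vowel)+12=u, v(cons)+6=b, e(vowel)+12=q, s(cons)+6=y.

arubqy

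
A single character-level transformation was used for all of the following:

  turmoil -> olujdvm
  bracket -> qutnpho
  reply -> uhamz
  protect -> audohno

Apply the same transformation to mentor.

Treating letters as 0–25, the rule is x ↦ 23x + 19 (mod 26).
For mentor: m(12)→23·12+19≡9=j; e(4)→23·4+19≡7=h; n(13)→23·13+19≡6=g; t(19)→23·19+19≡14=o; o(14)→23·14+19≡3=d; r(17)→23·17+19≡20=u (all mod 26).

jhgodu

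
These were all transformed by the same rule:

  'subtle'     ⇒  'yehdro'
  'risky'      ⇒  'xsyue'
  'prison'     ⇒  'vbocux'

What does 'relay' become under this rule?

Shifts by position in subtle: pos 0: s→y (+6), pos 1: u→e (+10), pos 2: b→h (+6), pos 3: t→d (+10) — repeating every 2. The shifts repeat in a cycle of length 2: positions 0,1,… shift by +6, +10, then the pattern repeats.
On relay: r+6=x, e+10=o, l+6=r, a+10=k, y+6=e.

xorke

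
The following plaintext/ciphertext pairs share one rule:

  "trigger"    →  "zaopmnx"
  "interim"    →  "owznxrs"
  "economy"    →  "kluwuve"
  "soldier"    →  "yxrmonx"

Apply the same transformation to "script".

Shifts by position in trigger: pos 0: t→z (+6), pos 1: r→a (+9), pos 2: i→o (+6), pos 3: g→p (+9) — repeating every 2. A repeating key of period 2 is used — shifts +6, +9 over and over.
Applying it to script: s+6=y, c+9=l, r+6=x, i+9=r, p+6=v, t+9=c.

ylxrvc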